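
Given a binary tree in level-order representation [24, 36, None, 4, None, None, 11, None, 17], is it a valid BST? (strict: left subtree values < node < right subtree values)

Level-order array: [24, 36, None, 4, None, None, 11, None, 17]
Validate using subtree bounds (lo, hi): at each node, require lo < value < hi,
then recurse left with hi=value and right with lo=value.
Preorder trace (stopping at first violation):
  at node 24 with bounds (-inf, +inf): OK
  at node 36 with bounds (-inf, 24): VIOLATION
Node 36 violates its bound: not (-inf < 36 < 24).
Result: Not a valid BST


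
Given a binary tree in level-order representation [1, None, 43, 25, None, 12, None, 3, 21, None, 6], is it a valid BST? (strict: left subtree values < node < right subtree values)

Level-order array: [1, None, 43, 25, None, 12, None, 3, 21, None, 6]
Validate using subtree bounds (lo, hi): at each node, require lo < value < hi,
then recurse left with hi=value and right with lo=value.
Preorder trace (stopping at first violation):
  at node 1 with bounds (-inf, +inf): OK
  at node 43 with bounds (1, +inf): OK
  at node 25 with bounds (1, 43): OK
  at node 12 with bounds (1, 25): OK
  at node 3 with bounds (1, 12): OK
  at node 6 with bounds (3, 12): OK
  at node 21 with bounds (12, 25): OK
No violation found at any node.
Result: Valid BST


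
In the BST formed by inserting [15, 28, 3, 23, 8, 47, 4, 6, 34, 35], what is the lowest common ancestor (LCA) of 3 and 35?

Tree insertion order: [15, 28, 3, 23, 8, 47, 4, 6, 34, 35]
Tree (level-order array): [15, 3, 28, None, 8, 23, 47, 4, None, None, None, 34, None, None, 6, None, 35]
In a BST, the LCA of p=3, q=35 is the first node v on the
root-to-leaf path with p <= v <= q (go left if both < v, right if both > v).
Walk from root:
  at 15: 3 <= 15 <= 35, this is the LCA
LCA = 15


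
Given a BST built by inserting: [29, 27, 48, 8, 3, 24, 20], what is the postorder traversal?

Tree insertion order: [29, 27, 48, 8, 3, 24, 20]
Tree (level-order array): [29, 27, 48, 8, None, None, None, 3, 24, None, None, 20]
Postorder traversal: [3, 20, 24, 8, 27, 48, 29]


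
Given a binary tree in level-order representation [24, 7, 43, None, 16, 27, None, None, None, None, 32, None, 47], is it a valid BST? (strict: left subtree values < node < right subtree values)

Level-order array: [24, 7, 43, None, 16, 27, None, None, None, None, 32, None, 47]
Validate using subtree bounds (lo, hi): at each node, require lo < value < hi,
then recurse left with hi=value and right with lo=value.
Preorder trace (stopping at first violation):
  at node 24 with bounds (-inf, +inf): OK
  at node 7 with bounds (-inf, 24): OK
  at node 16 with bounds (7, 24): OK
  at node 43 with bounds (24, +inf): OK
  at node 27 with bounds (24, 43): OK
  at node 32 with bounds (27, 43): OK
  at node 47 with bounds (32, 43): VIOLATION
Node 47 violates its bound: not (32 < 47 < 43).
Result: Not a valid BST


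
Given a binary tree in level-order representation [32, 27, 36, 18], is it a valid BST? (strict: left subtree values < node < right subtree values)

Level-order array: [32, 27, 36, 18]
Validate using subtree bounds (lo, hi): at each node, require lo < value < hi,
then recurse left with hi=value and right with lo=value.
Preorder trace (stopping at first violation):
  at node 32 with bounds (-inf, +inf): OK
  at node 27 with bounds (-inf, 32): OK
  at node 18 with bounds (-inf, 27): OK
  at node 36 with bounds (32, +inf): OK
No violation found at any node.
Result: Valid BST


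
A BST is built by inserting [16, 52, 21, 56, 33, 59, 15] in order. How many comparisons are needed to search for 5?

Search path for 5: 16 -> 15
Found: False
Comparisons: 2


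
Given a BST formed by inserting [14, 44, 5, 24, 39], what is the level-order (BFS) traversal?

Tree insertion order: [14, 44, 5, 24, 39]
Tree (level-order array): [14, 5, 44, None, None, 24, None, None, 39]
BFS from the root, enqueuing left then right child of each popped node:
  queue [14] -> pop 14, enqueue [5, 44], visited so far: [14]
  queue [5, 44] -> pop 5, enqueue [none], visited so far: [14, 5]
  queue [44] -> pop 44, enqueue [24], visited so far: [14, 5, 44]
  queue [24] -> pop 24, enqueue [39], visited so far: [14, 5, 44, 24]
  queue [39] -> pop 39, enqueue [none], visited so far: [14, 5, 44, 24, 39]
Result: [14, 5, 44, 24, 39]


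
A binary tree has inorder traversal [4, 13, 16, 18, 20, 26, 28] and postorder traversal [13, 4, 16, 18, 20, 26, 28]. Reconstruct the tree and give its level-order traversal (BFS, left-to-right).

Inorder:   [4, 13, 16, 18, 20, 26, 28]
Postorder: [13, 4, 16, 18, 20, 26, 28]
Algorithm: postorder visits root last, so walk postorder right-to-left;
each value is the root of the current inorder slice — split it at that
value, recurse on the right subtree first, then the left.
Recursive splits:
  root=28; inorder splits into left=[4, 13, 16, 18, 20, 26], right=[]
  root=26; inorder splits into left=[4, 13, 16, 18, 20], right=[]
  root=20; inorder splits into left=[4, 13, 16, 18], right=[]
  root=18; inorder splits into left=[4, 13, 16], right=[]
  root=16; inorder splits into left=[4, 13], right=[]
  root=4; inorder splits into left=[], right=[13]
  root=13; inorder splits into left=[], right=[]
Reconstructed level-order: [28, 26, 20, 18, 16, 4, 13]


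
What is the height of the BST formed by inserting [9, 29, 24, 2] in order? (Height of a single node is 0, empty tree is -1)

Insertion order: [9, 29, 24, 2]
Tree (level-order array): [9, 2, 29, None, None, 24]
Compute height bottom-up (empty subtree = -1):
  height(2) = 1 + max(-1, -1) = 0
  height(24) = 1 + max(-1, -1) = 0
  height(29) = 1 + max(0, -1) = 1
  height(9) = 1 + max(0, 1) = 2
Height = 2


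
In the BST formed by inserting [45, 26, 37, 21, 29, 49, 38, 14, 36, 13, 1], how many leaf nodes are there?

Tree built from: [45, 26, 37, 21, 29, 49, 38, 14, 36, 13, 1]
Tree (level-order array): [45, 26, 49, 21, 37, None, None, 14, None, 29, 38, 13, None, None, 36, None, None, 1]
Rule: A leaf has 0 children.
Per-node child counts:
  node 45: 2 child(ren)
  node 26: 2 child(ren)
  node 21: 1 child(ren)
  node 14: 1 child(ren)
  node 13: 1 child(ren)
  node 1: 0 child(ren)
  node 37: 2 child(ren)
  node 29: 1 child(ren)
  node 36: 0 child(ren)
  node 38: 0 child(ren)
  node 49: 0 child(ren)
Matching nodes: [1, 36, 38, 49]
Count of leaf nodes: 4


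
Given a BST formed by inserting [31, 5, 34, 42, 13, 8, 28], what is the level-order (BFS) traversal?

Tree insertion order: [31, 5, 34, 42, 13, 8, 28]
Tree (level-order array): [31, 5, 34, None, 13, None, 42, 8, 28]
BFS from the root, enqueuing left then right child of each popped node:
  queue [31] -> pop 31, enqueue [5, 34], visited so far: [31]
  queue [5, 34] -> pop 5, enqueue [13], visited so far: [31, 5]
  queue [34, 13] -> pop 34, enqueue [42], visited so far: [31, 5, 34]
  queue [13, 42] -> pop 13, enqueue [8, 28], visited so far: [31, 5, 34, 13]
  queue [42, 8, 28] -> pop 42, enqueue [none], visited so far: [31, 5, 34, 13, 42]
  queue [8, 28] -> pop 8, enqueue [none], visited so far: [31, 5, 34, 13, 42, 8]
  queue [28] -> pop 28, enqueue [none], visited so far: [31, 5, 34, 13, 42, 8, 28]
Result: [31, 5, 34, 13, 42, 8, 28]


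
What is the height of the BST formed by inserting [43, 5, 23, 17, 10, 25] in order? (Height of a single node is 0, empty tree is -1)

Insertion order: [43, 5, 23, 17, 10, 25]
Tree (level-order array): [43, 5, None, None, 23, 17, 25, 10]
Compute height bottom-up (empty subtree = -1):
  height(10) = 1 + max(-1, -1) = 0
  height(17) = 1 + max(0, -1) = 1
  height(25) = 1 + max(-1, -1) = 0
  height(23) = 1 + max(1, 0) = 2
  height(5) = 1 + max(-1, 2) = 3
  height(43) = 1 + max(3, -1) = 4
Height = 4


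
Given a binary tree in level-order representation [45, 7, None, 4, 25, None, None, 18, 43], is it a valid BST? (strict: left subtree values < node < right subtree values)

Level-order array: [45, 7, None, 4, 25, None, None, 18, 43]
Validate using subtree bounds (lo, hi): at each node, require lo < value < hi,
then recurse left with hi=value and right with lo=value.
Preorder trace (stopping at first violation):
  at node 45 with bounds (-inf, +inf): OK
  at node 7 with bounds (-inf, 45): OK
  at node 4 with bounds (-inf, 7): OK
  at node 25 with bounds (7, 45): OK
  at node 18 with bounds (7, 25): OK
  at node 43 with bounds (25, 45): OK
No violation found at any node.
Result: Valid BST


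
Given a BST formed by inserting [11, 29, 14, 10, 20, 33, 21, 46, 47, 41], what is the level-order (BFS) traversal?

Tree insertion order: [11, 29, 14, 10, 20, 33, 21, 46, 47, 41]
Tree (level-order array): [11, 10, 29, None, None, 14, 33, None, 20, None, 46, None, 21, 41, 47]
BFS from the root, enqueuing left then right child of each popped node:
  queue [11] -> pop 11, enqueue [10, 29], visited so far: [11]
  queue [10, 29] -> pop 10, enqueue [none], visited so far: [11, 10]
  queue [29] -> pop 29, enqueue [14, 33], visited so far: [11, 10, 29]
  queue [14, 33] -> pop 14, enqueue [20], visited so far: [11, 10, 29, 14]
  queue [33, 20] -> pop 33, enqueue [46], visited so far: [11, 10, 29, 14, 33]
  queue [20, 46] -> pop 20, enqueue [21], visited so far: [11, 10, 29, 14, 33, 20]
  queue [46, 21] -> pop 46, enqueue [41, 47], visited so far: [11, 10, 29, 14, 33, 20, 46]
  queue [21, 41, 47] -> pop 21, enqueue [none], visited so far: [11, 10, 29, 14, 33, 20, 46, 21]
  queue [41, 47] -> pop 41, enqueue [none], visited so far: [11, 10, 29, 14, 33, 20, 46, 21, 41]
  queue [47] -> pop 47, enqueue [none], visited so far: [11, 10, 29, 14, 33, 20, 46, 21, 41, 47]
Result: [11, 10, 29, 14, 33, 20, 46, 21, 41, 47]


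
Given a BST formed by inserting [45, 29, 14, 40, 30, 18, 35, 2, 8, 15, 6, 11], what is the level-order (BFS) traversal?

Tree insertion order: [45, 29, 14, 40, 30, 18, 35, 2, 8, 15, 6, 11]
Tree (level-order array): [45, 29, None, 14, 40, 2, 18, 30, None, None, 8, 15, None, None, 35, 6, 11]
BFS from the root, enqueuing left then right child of each popped node:
  queue [45] -> pop 45, enqueue [29], visited so far: [45]
  queue [29] -> pop 29, enqueue [14, 40], visited so far: [45, 29]
  queue [14, 40] -> pop 14, enqueue [2, 18], visited so far: [45, 29, 14]
  queue [40, 2, 18] -> pop 40, enqueue [30], visited so far: [45, 29, 14, 40]
  queue [2, 18, 30] -> pop 2, enqueue [8], visited so far: [45, 29, 14, 40, 2]
  queue [18, 30, 8] -> pop 18, enqueue [15], visited so far: [45, 29, 14, 40, 2, 18]
  queue [30, 8, 15] -> pop 30, enqueue [35], visited so far: [45, 29, 14, 40, 2, 18, 30]
  queue [8, 15, 35] -> pop 8, enqueue [6, 11], visited so far: [45, 29, 14, 40, 2, 18, 30, 8]
  queue [15, 35, 6, 11] -> pop 15, enqueue [none], visited so far: [45, 29, 14, 40, 2, 18, 30, 8, 15]
  queue [35, 6, 11] -> pop 35, enqueue [none], visited so far: [45, 29, 14, 40, 2, 18, 30, 8, 15, 35]
  queue [6, 11] -> pop 6, enqueue [none], visited so far: [45, 29, 14, 40, 2, 18, 30, 8, 15, 35, 6]
  queue [11] -> pop 11, enqueue [none], visited so far: [45, 29, 14, 40, 2, 18, 30, 8, 15, 35, 6, 11]
Result: [45, 29, 14, 40, 2, 18, 30, 8, 15, 35, 6, 11]


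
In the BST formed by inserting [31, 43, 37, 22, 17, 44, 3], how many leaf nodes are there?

Tree built from: [31, 43, 37, 22, 17, 44, 3]
Tree (level-order array): [31, 22, 43, 17, None, 37, 44, 3]
Rule: A leaf has 0 children.
Per-node child counts:
  node 31: 2 child(ren)
  node 22: 1 child(ren)
  node 17: 1 child(ren)
  node 3: 0 child(ren)
  node 43: 2 child(ren)
  node 37: 0 child(ren)
  node 44: 0 child(ren)
Matching nodes: [3, 37, 44]
Count of leaf nodes: 3


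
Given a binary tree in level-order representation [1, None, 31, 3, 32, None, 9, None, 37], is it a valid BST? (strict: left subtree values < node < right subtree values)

Level-order array: [1, None, 31, 3, 32, None, 9, None, 37]
Validate using subtree bounds (lo, hi): at each node, require lo < value < hi,
then recurse left with hi=value and right with lo=value.
Preorder trace (stopping at first violation):
  at node 1 with bounds (-inf, +inf): OK
  at node 31 with bounds (1, +inf): OK
  at node 3 with bounds (1, 31): OK
  at node 9 with bounds (3, 31): OK
  at node 32 with bounds (31, +inf): OK
  at node 37 with bounds (32, +inf): OK
No violation found at any node.
Result: Valid BST


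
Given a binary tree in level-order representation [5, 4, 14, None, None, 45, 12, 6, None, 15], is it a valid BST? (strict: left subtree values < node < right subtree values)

Level-order array: [5, 4, 14, None, None, 45, 12, 6, None, 15]
Validate using subtree bounds (lo, hi): at each node, require lo < value < hi,
then recurse left with hi=value and right with lo=value.
Preorder trace (stopping at first violation):
  at node 5 with bounds (-inf, +inf): OK
  at node 4 with bounds (-inf, 5): OK
  at node 14 with bounds (5, +inf): OK
  at node 45 with bounds (5, 14): VIOLATION
Node 45 violates its bound: not (5 < 45 < 14).
Result: Not a valid BST


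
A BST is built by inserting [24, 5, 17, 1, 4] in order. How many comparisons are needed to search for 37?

Search path for 37: 24
Found: False
Comparisons: 1


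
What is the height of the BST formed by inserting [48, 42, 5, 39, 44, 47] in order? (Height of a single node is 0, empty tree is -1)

Insertion order: [48, 42, 5, 39, 44, 47]
Tree (level-order array): [48, 42, None, 5, 44, None, 39, None, 47]
Compute height bottom-up (empty subtree = -1):
  height(39) = 1 + max(-1, -1) = 0
  height(5) = 1 + max(-1, 0) = 1
  height(47) = 1 + max(-1, -1) = 0
  height(44) = 1 + max(-1, 0) = 1
  height(42) = 1 + max(1, 1) = 2
  height(48) = 1 + max(2, -1) = 3
Height = 3


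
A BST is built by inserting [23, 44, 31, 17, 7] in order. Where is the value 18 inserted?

Starting tree (level order): [23, 17, 44, 7, None, 31]
Insertion path: 23 -> 17
Result: insert 18 as right child of 17
Final tree (level order): [23, 17, 44, 7, 18, 31]


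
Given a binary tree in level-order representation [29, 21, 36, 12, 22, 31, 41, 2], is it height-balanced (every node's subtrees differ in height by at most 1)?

Tree (level-order array): [29, 21, 36, 12, 22, 31, 41, 2]
Definition: a tree is height-balanced if, at every node, |h(left) - h(right)| <= 1 (empty subtree has height -1).
Bottom-up per-node check:
  node 2: h_left=-1, h_right=-1, diff=0 [OK], height=0
  node 12: h_left=0, h_right=-1, diff=1 [OK], height=1
  node 22: h_left=-1, h_right=-1, diff=0 [OK], height=0
  node 21: h_left=1, h_right=0, diff=1 [OK], height=2
  node 31: h_left=-1, h_right=-1, diff=0 [OK], height=0
  node 41: h_left=-1, h_right=-1, diff=0 [OK], height=0
  node 36: h_left=0, h_right=0, diff=0 [OK], height=1
  node 29: h_left=2, h_right=1, diff=1 [OK], height=3
All nodes satisfy the balance condition.
Result: Balanced


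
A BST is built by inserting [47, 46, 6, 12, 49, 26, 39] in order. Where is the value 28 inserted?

Starting tree (level order): [47, 46, 49, 6, None, None, None, None, 12, None, 26, None, 39]
Insertion path: 47 -> 46 -> 6 -> 12 -> 26 -> 39
Result: insert 28 as left child of 39
Final tree (level order): [47, 46, 49, 6, None, None, None, None, 12, None, 26, None, 39, 28]


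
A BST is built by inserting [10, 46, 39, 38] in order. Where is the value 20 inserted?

Starting tree (level order): [10, None, 46, 39, None, 38]
Insertion path: 10 -> 46 -> 39 -> 38
Result: insert 20 as left child of 38
Final tree (level order): [10, None, 46, 39, None, 38, None, 20]


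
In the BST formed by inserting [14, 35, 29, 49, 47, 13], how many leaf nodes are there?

Tree built from: [14, 35, 29, 49, 47, 13]
Tree (level-order array): [14, 13, 35, None, None, 29, 49, None, None, 47]
Rule: A leaf has 0 children.
Per-node child counts:
  node 14: 2 child(ren)
  node 13: 0 child(ren)
  node 35: 2 child(ren)
  node 29: 0 child(ren)
  node 49: 1 child(ren)
  node 47: 0 child(ren)
Matching nodes: [13, 29, 47]
Count of leaf nodes: 3


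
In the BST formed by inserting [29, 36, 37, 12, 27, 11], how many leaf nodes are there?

Tree built from: [29, 36, 37, 12, 27, 11]
Tree (level-order array): [29, 12, 36, 11, 27, None, 37]
Rule: A leaf has 0 children.
Per-node child counts:
  node 29: 2 child(ren)
  node 12: 2 child(ren)
  node 11: 0 child(ren)
  node 27: 0 child(ren)
  node 36: 1 child(ren)
  node 37: 0 child(ren)
Matching nodes: [11, 27, 37]
Count of leaf nodes: 3


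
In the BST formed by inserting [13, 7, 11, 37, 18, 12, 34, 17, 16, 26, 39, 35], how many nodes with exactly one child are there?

Tree built from: [13, 7, 11, 37, 18, 12, 34, 17, 16, 26, 39, 35]
Tree (level-order array): [13, 7, 37, None, 11, 18, 39, None, 12, 17, 34, None, None, None, None, 16, None, 26, 35]
Rule: These are nodes with exactly 1 non-null child.
Per-node child counts:
  node 13: 2 child(ren)
  node 7: 1 child(ren)
  node 11: 1 child(ren)
  node 12: 0 child(ren)
  node 37: 2 child(ren)
  node 18: 2 child(ren)
  node 17: 1 child(ren)
  node 16: 0 child(ren)
  node 34: 2 child(ren)
  node 26: 0 child(ren)
  node 35: 0 child(ren)
  node 39: 0 child(ren)
Matching nodes: [7, 11, 17]
Count of nodes with exactly one child: 3


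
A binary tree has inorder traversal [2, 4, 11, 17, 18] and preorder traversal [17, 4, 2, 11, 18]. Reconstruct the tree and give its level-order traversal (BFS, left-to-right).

Inorder:  [2, 4, 11, 17, 18]
Preorder: [17, 4, 2, 11, 18]
Algorithm: preorder visits root first, so consume preorder in order;
for each root, split the current inorder slice at that value into
left-subtree inorder and right-subtree inorder, then recurse.
Recursive splits:
  root=17; inorder splits into left=[2, 4, 11], right=[18]
  root=4; inorder splits into left=[2], right=[11]
  root=2; inorder splits into left=[], right=[]
  root=11; inorder splits into left=[], right=[]
  root=18; inorder splits into left=[], right=[]
Reconstructed level-order: [17, 4, 18, 2, 11]


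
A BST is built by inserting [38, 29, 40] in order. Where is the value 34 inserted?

Starting tree (level order): [38, 29, 40]
Insertion path: 38 -> 29
Result: insert 34 as right child of 29
Final tree (level order): [38, 29, 40, None, 34]


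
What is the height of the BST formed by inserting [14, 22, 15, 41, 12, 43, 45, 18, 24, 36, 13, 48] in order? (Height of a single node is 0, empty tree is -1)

Insertion order: [14, 22, 15, 41, 12, 43, 45, 18, 24, 36, 13, 48]
Tree (level-order array): [14, 12, 22, None, 13, 15, 41, None, None, None, 18, 24, 43, None, None, None, 36, None, 45, None, None, None, 48]
Compute height bottom-up (empty subtree = -1):
  height(13) = 1 + max(-1, -1) = 0
  height(12) = 1 + max(-1, 0) = 1
  height(18) = 1 + max(-1, -1) = 0
  height(15) = 1 + max(-1, 0) = 1
  height(36) = 1 + max(-1, -1) = 0
  height(24) = 1 + max(-1, 0) = 1
  height(48) = 1 + max(-1, -1) = 0
  height(45) = 1 + max(-1, 0) = 1
  height(43) = 1 + max(-1, 1) = 2
  height(41) = 1 + max(1, 2) = 3
  height(22) = 1 + max(1, 3) = 4
  height(14) = 1 + max(1, 4) = 5
Height = 5


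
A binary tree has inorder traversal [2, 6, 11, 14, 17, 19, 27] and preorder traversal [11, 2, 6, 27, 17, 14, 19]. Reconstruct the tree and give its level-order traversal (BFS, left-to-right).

Inorder:  [2, 6, 11, 14, 17, 19, 27]
Preorder: [11, 2, 6, 27, 17, 14, 19]
Algorithm: preorder visits root first, so consume preorder in order;
for each root, split the current inorder slice at that value into
left-subtree inorder and right-subtree inorder, then recurse.
Recursive splits:
  root=11; inorder splits into left=[2, 6], right=[14, 17, 19, 27]
  root=2; inorder splits into left=[], right=[6]
  root=6; inorder splits into left=[], right=[]
  root=27; inorder splits into left=[14, 17, 19], right=[]
  root=17; inorder splits into left=[14], right=[19]
  root=14; inorder splits into left=[], right=[]
  root=19; inorder splits into left=[], right=[]
Reconstructed level-order: [11, 2, 27, 6, 17, 14, 19]


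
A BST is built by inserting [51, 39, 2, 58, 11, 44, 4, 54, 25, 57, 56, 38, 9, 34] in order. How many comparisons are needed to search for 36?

Search path for 36: 51 -> 39 -> 2 -> 11 -> 25 -> 38 -> 34
Found: False
Comparisons: 7


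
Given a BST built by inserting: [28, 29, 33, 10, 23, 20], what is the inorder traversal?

Tree insertion order: [28, 29, 33, 10, 23, 20]
Tree (level-order array): [28, 10, 29, None, 23, None, 33, 20]
Inorder traversal: [10, 20, 23, 28, 29, 33]


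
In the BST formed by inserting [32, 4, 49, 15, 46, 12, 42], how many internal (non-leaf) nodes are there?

Tree built from: [32, 4, 49, 15, 46, 12, 42]
Tree (level-order array): [32, 4, 49, None, 15, 46, None, 12, None, 42]
Rule: An internal node has at least one child.
Per-node child counts:
  node 32: 2 child(ren)
  node 4: 1 child(ren)
  node 15: 1 child(ren)
  node 12: 0 child(ren)
  node 49: 1 child(ren)
  node 46: 1 child(ren)
  node 42: 0 child(ren)
Matching nodes: [32, 4, 15, 49, 46]
Count of internal (non-leaf) nodes: 5


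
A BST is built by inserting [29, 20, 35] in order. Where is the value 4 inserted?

Starting tree (level order): [29, 20, 35]
Insertion path: 29 -> 20
Result: insert 4 as left child of 20
Final tree (level order): [29, 20, 35, 4]


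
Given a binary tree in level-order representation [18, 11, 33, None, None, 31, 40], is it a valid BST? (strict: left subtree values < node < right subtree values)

Level-order array: [18, 11, 33, None, None, 31, 40]
Validate using subtree bounds (lo, hi): at each node, require lo < value < hi,
then recurse left with hi=value and right with lo=value.
Preorder trace (stopping at first violation):
  at node 18 with bounds (-inf, +inf): OK
  at node 11 with bounds (-inf, 18): OK
  at node 33 with bounds (18, +inf): OK
  at node 31 with bounds (18, 33): OK
  at node 40 with bounds (33, +inf): OK
No violation found at any node.
Result: Valid BST


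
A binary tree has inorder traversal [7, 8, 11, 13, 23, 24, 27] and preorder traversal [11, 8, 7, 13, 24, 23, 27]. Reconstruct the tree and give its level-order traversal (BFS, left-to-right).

Inorder:  [7, 8, 11, 13, 23, 24, 27]
Preorder: [11, 8, 7, 13, 24, 23, 27]
Algorithm: preorder visits root first, so consume preorder in order;
for each root, split the current inorder slice at that value into
left-subtree inorder and right-subtree inorder, then recurse.
Recursive splits:
  root=11; inorder splits into left=[7, 8], right=[13, 23, 24, 27]
  root=8; inorder splits into left=[7], right=[]
  root=7; inorder splits into left=[], right=[]
  root=13; inorder splits into left=[], right=[23, 24, 27]
  root=24; inorder splits into left=[23], right=[27]
  root=23; inorder splits into left=[], right=[]
  root=27; inorder splits into left=[], right=[]
Reconstructed level-order: [11, 8, 13, 7, 24, 23, 27]


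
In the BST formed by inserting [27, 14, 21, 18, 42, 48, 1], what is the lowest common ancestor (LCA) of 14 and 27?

Tree insertion order: [27, 14, 21, 18, 42, 48, 1]
Tree (level-order array): [27, 14, 42, 1, 21, None, 48, None, None, 18]
In a BST, the LCA of p=14, q=27 is the first node v on the
root-to-leaf path with p <= v <= q (go left if both < v, right if both > v).
Walk from root:
  at 27: 14 <= 27 <= 27, this is the LCA
LCA = 27


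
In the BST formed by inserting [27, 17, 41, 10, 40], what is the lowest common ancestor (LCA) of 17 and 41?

Tree insertion order: [27, 17, 41, 10, 40]
Tree (level-order array): [27, 17, 41, 10, None, 40]
In a BST, the LCA of p=17, q=41 is the first node v on the
root-to-leaf path with p <= v <= q (go left if both < v, right if both > v).
Walk from root:
  at 27: 17 <= 27 <= 41, this is the LCA
LCA = 27


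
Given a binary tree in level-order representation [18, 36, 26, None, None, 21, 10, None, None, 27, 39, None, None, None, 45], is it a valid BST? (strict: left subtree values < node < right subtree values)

Level-order array: [18, 36, 26, None, None, 21, 10, None, None, 27, 39, None, None, None, 45]
Validate using subtree bounds (lo, hi): at each node, require lo < value < hi,
then recurse left with hi=value and right with lo=value.
Preorder trace (stopping at first violation):
  at node 18 with bounds (-inf, +inf): OK
  at node 36 with bounds (-inf, 18): VIOLATION
Node 36 violates its bound: not (-inf < 36 < 18).
Result: Not a valid BST


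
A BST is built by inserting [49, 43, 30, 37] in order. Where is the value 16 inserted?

Starting tree (level order): [49, 43, None, 30, None, None, 37]
Insertion path: 49 -> 43 -> 30
Result: insert 16 as left child of 30
Final tree (level order): [49, 43, None, 30, None, 16, 37]


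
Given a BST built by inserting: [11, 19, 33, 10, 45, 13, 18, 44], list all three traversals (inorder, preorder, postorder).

Tree insertion order: [11, 19, 33, 10, 45, 13, 18, 44]
Tree (level-order array): [11, 10, 19, None, None, 13, 33, None, 18, None, 45, None, None, 44]
Inorder (L, root, R): [10, 11, 13, 18, 19, 33, 44, 45]
Preorder (root, L, R): [11, 10, 19, 13, 18, 33, 45, 44]
Postorder (L, R, root): [10, 18, 13, 44, 45, 33, 19, 11]


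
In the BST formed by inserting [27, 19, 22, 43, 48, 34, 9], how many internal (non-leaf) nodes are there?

Tree built from: [27, 19, 22, 43, 48, 34, 9]
Tree (level-order array): [27, 19, 43, 9, 22, 34, 48]
Rule: An internal node has at least one child.
Per-node child counts:
  node 27: 2 child(ren)
  node 19: 2 child(ren)
  node 9: 0 child(ren)
  node 22: 0 child(ren)
  node 43: 2 child(ren)
  node 34: 0 child(ren)
  node 48: 0 child(ren)
Matching nodes: [27, 19, 43]
Count of internal (non-leaf) nodes: 3


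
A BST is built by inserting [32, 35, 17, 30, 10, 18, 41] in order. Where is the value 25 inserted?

Starting tree (level order): [32, 17, 35, 10, 30, None, 41, None, None, 18]
Insertion path: 32 -> 17 -> 30 -> 18
Result: insert 25 as right child of 18
Final tree (level order): [32, 17, 35, 10, 30, None, 41, None, None, 18, None, None, None, None, 25]


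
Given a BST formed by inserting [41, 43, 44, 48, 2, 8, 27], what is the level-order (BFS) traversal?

Tree insertion order: [41, 43, 44, 48, 2, 8, 27]
Tree (level-order array): [41, 2, 43, None, 8, None, 44, None, 27, None, 48]
BFS from the root, enqueuing left then right child of each popped node:
  queue [41] -> pop 41, enqueue [2, 43], visited so far: [41]
  queue [2, 43] -> pop 2, enqueue [8], visited so far: [41, 2]
  queue [43, 8] -> pop 43, enqueue [44], visited so far: [41, 2, 43]
  queue [8, 44] -> pop 8, enqueue [27], visited so far: [41, 2, 43, 8]
  queue [44, 27] -> pop 44, enqueue [48], visited so far: [41, 2, 43, 8, 44]
  queue [27, 48] -> pop 27, enqueue [none], visited so far: [41, 2, 43, 8, 44, 27]
  queue [48] -> pop 48, enqueue [none], visited so far: [41, 2, 43, 8, 44, 27, 48]
Result: [41, 2, 43, 8, 44, 27, 48]


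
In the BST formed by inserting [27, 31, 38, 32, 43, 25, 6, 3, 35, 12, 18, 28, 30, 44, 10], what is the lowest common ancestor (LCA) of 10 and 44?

Tree insertion order: [27, 31, 38, 32, 43, 25, 6, 3, 35, 12, 18, 28, 30, 44, 10]
Tree (level-order array): [27, 25, 31, 6, None, 28, 38, 3, 12, None, 30, 32, 43, None, None, 10, 18, None, None, None, 35, None, 44]
In a BST, the LCA of p=10, q=44 is the first node v on the
root-to-leaf path with p <= v <= q (go left if both < v, right if both > v).
Walk from root:
  at 27: 10 <= 27 <= 44, this is the LCA
LCA = 27


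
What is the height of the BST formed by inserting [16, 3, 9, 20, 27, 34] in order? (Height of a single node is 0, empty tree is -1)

Insertion order: [16, 3, 9, 20, 27, 34]
Tree (level-order array): [16, 3, 20, None, 9, None, 27, None, None, None, 34]
Compute height bottom-up (empty subtree = -1):
  height(9) = 1 + max(-1, -1) = 0
  height(3) = 1 + max(-1, 0) = 1
  height(34) = 1 + max(-1, -1) = 0
  height(27) = 1 + max(-1, 0) = 1
  height(20) = 1 + max(-1, 1) = 2
  height(16) = 1 + max(1, 2) = 3
Height = 3


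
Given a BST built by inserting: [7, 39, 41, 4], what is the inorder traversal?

Tree insertion order: [7, 39, 41, 4]
Tree (level-order array): [7, 4, 39, None, None, None, 41]
Inorder traversal: [4, 7, 39, 41]


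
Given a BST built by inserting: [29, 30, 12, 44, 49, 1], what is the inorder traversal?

Tree insertion order: [29, 30, 12, 44, 49, 1]
Tree (level-order array): [29, 12, 30, 1, None, None, 44, None, None, None, 49]
Inorder traversal: [1, 12, 29, 30, 44, 49]


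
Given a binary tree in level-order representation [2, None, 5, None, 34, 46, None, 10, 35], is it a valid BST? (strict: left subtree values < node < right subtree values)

Level-order array: [2, None, 5, None, 34, 46, None, 10, 35]
Validate using subtree bounds (lo, hi): at each node, require lo < value < hi,
then recurse left with hi=value and right with lo=value.
Preorder trace (stopping at first violation):
  at node 2 with bounds (-inf, +inf): OK
  at node 5 with bounds (2, +inf): OK
  at node 34 with bounds (5, +inf): OK
  at node 46 with bounds (5, 34): VIOLATION
Node 46 violates its bound: not (5 < 46 < 34).
Result: Not a valid BST


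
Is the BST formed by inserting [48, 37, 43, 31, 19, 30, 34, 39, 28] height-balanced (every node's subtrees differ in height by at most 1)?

Tree (level-order array): [48, 37, None, 31, 43, 19, 34, 39, None, None, 30, None, None, None, None, 28]
Definition: a tree is height-balanced if, at every node, |h(left) - h(right)| <= 1 (empty subtree has height -1).
Bottom-up per-node check:
  node 28: h_left=-1, h_right=-1, diff=0 [OK], height=0
  node 30: h_left=0, h_right=-1, diff=1 [OK], height=1
  node 19: h_left=-1, h_right=1, diff=2 [FAIL (|-1-1|=2 > 1)], height=2
  node 34: h_left=-1, h_right=-1, diff=0 [OK], height=0
  node 31: h_left=2, h_right=0, diff=2 [FAIL (|2-0|=2 > 1)], height=3
  node 39: h_left=-1, h_right=-1, diff=0 [OK], height=0
  node 43: h_left=0, h_right=-1, diff=1 [OK], height=1
  node 37: h_left=3, h_right=1, diff=2 [FAIL (|3-1|=2 > 1)], height=4
  node 48: h_left=4, h_right=-1, diff=5 [FAIL (|4--1|=5 > 1)], height=5
Node 19 violates the condition: |-1 - 1| = 2 > 1.
Result: Not balanced


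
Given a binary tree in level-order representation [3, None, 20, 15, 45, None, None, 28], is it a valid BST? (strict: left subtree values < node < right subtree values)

Level-order array: [3, None, 20, 15, 45, None, None, 28]
Validate using subtree bounds (lo, hi): at each node, require lo < value < hi,
then recurse left with hi=value and right with lo=value.
Preorder trace (stopping at first violation):
  at node 3 with bounds (-inf, +inf): OK
  at node 20 with bounds (3, +inf): OK
  at node 15 with bounds (3, 20): OK
  at node 45 with bounds (20, +inf): OK
  at node 28 with bounds (20, 45): OK
No violation found at any node.
Result: Valid BST


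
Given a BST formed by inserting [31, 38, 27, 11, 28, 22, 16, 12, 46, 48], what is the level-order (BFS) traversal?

Tree insertion order: [31, 38, 27, 11, 28, 22, 16, 12, 46, 48]
Tree (level-order array): [31, 27, 38, 11, 28, None, 46, None, 22, None, None, None, 48, 16, None, None, None, 12]
BFS from the root, enqueuing left then right child of each popped node:
  queue [31] -> pop 31, enqueue [27, 38], visited so far: [31]
  queue [27, 38] -> pop 27, enqueue [11, 28], visited so far: [31, 27]
  queue [38, 11, 28] -> pop 38, enqueue [46], visited so far: [31, 27, 38]
  queue [11, 28, 46] -> pop 11, enqueue [22], visited so far: [31, 27, 38, 11]
  queue [28, 46, 22] -> pop 28, enqueue [none], visited so far: [31, 27, 38, 11, 28]
  queue [46, 22] -> pop 46, enqueue [48], visited so far: [31, 27, 38, 11, 28, 46]
  queue [22, 48] -> pop 22, enqueue [16], visited so far: [31, 27, 38, 11, 28, 46, 22]
  queue [48, 16] -> pop 48, enqueue [none], visited so far: [31, 27, 38, 11, 28, 46, 22, 48]
  queue [16] -> pop 16, enqueue [12], visited so far: [31, 27, 38, 11, 28, 46, 22, 48, 16]
  queue [12] -> pop 12, enqueue [none], visited so far: [31, 27, 38, 11, 28, 46, 22, 48, 16, 12]
Result: [31, 27, 38, 11, 28, 46, 22, 48, 16, 12]


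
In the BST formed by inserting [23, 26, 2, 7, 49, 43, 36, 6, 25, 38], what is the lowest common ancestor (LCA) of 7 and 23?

Tree insertion order: [23, 26, 2, 7, 49, 43, 36, 6, 25, 38]
Tree (level-order array): [23, 2, 26, None, 7, 25, 49, 6, None, None, None, 43, None, None, None, 36, None, None, 38]
In a BST, the LCA of p=7, q=23 is the first node v on the
root-to-leaf path with p <= v <= q (go left if both < v, right if both > v).
Walk from root:
  at 23: 7 <= 23 <= 23, this is the LCA
LCA = 23


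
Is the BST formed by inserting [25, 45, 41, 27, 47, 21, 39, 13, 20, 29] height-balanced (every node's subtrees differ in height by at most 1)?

Tree (level-order array): [25, 21, 45, 13, None, 41, 47, None, 20, 27, None, None, None, None, None, None, 39, 29]
Definition: a tree is height-balanced if, at every node, |h(left) - h(right)| <= 1 (empty subtree has height -1).
Bottom-up per-node check:
  node 20: h_left=-1, h_right=-1, diff=0 [OK], height=0
  node 13: h_left=-1, h_right=0, diff=1 [OK], height=1
  node 21: h_left=1, h_right=-1, diff=2 [FAIL (|1--1|=2 > 1)], height=2
  node 29: h_left=-1, h_right=-1, diff=0 [OK], height=0
  node 39: h_left=0, h_right=-1, diff=1 [OK], height=1
  node 27: h_left=-1, h_right=1, diff=2 [FAIL (|-1-1|=2 > 1)], height=2
  node 41: h_left=2, h_right=-1, diff=3 [FAIL (|2--1|=3 > 1)], height=3
  node 47: h_left=-1, h_right=-1, diff=0 [OK], height=0
  node 45: h_left=3, h_right=0, diff=3 [FAIL (|3-0|=3 > 1)], height=4
  node 25: h_left=2, h_right=4, diff=2 [FAIL (|2-4|=2 > 1)], height=5
Node 21 violates the condition: |1 - -1| = 2 > 1.
Result: Not balanced


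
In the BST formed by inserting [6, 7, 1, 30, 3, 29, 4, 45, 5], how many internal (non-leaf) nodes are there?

Tree built from: [6, 7, 1, 30, 3, 29, 4, 45, 5]
Tree (level-order array): [6, 1, 7, None, 3, None, 30, None, 4, 29, 45, None, 5]
Rule: An internal node has at least one child.
Per-node child counts:
  node 6: 2 child(ren)
  node 1: 1 child(ren)
  node 3: 1 child(ren)
  node 4: 1 child(ren)
  node 5: 0 child(ren)
  node 7: 1 child(ren)
  node 30: 2 child(ren)
  node 29: 0 child(ren)
  node 45: 0 child(ren)
Matching nodes: [6, 1, 3, 4, 7, 30]
Count of internal (non-leaf) nodes: 6


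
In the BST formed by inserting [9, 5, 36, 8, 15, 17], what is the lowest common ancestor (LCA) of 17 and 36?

Tree insertion order: [9, 5, 36, 8, 15, 17]
Tree (level-order array): [9, 5, 36, None, 8, 15, None, None, None, None, 17]
In a BST, the LCA of p=17, q=36 is the first node v on the
root-to-leaf path with p <= v <= q (go left if both < v, right if both > v).
Walk from root:
  at 9: both 17 and 36 > 9, go right
  at 36: 17 <= 36 <= 36, this is the LCA
LCA = 36


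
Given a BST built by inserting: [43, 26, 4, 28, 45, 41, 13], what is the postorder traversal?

Tree insertion order: [43, 26, 4, 28, 45, 41, 13]
Tree (level-order array): [43, 26, 45, 4, 28, None, None, None, 13, None, 41]
Postorder traversal: [13, 4, 41, 28, 26, 45, 43]


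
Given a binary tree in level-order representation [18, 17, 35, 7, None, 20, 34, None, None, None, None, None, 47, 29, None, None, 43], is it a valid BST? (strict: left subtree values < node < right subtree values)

Level-order array: [18, 17, 35, 7, None, 20, 34, None, None, None, None, None, 47, 29, None, None, 43]
Validate using subtree bounds (lo, hi): at each node, require lo < value < hi,
then recurse left with hi=value and right with lo=value.
Preorder trace (stopping at first violation):
  at node 18 with bounds (-inf, +inf): OK
  at node 17 with bounds (-inf, 18): OK
  at node 7 with bounds (-inf, 17): OK
  at node 35 with bounds (18, +inf): OK
  at node 20 with bounds (18, 35): OK
  at node 34 with bounds (35, +inf): VIOLATION
Node 34 violates its bound: not (35 < 34 < +inf).
Result: Not a valid BST


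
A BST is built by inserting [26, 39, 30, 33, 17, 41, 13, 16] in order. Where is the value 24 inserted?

Starting tree (level order): [26, 17, 39, 13, None, 30, 41, None, 16, None, 33]
Insertion path: 26 -> 17
Result: insert 24 as right child of 17
Final tree (level order): [26, 17, 39, 13, 24, 30, 41, None, 16, None, None, None, 33]


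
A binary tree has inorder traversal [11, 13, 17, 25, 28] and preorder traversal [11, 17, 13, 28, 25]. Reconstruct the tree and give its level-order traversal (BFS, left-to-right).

Inorder:  [11, 13, 17, 25, 28]
Preorder: [11, 17, 13, 28, 25]
Algorithm: preorder visits root first, so consume preorder in order;
for each root, split the current inorder slice at that value into
left-subtree inorder and right-subtree inorder, then recurse.
Recursive splits:
  root=11; inorder splits into left=[], right=[13, 17, 25, 28]
  root=17; inorder splits into left=[13], right=[25, 28]
  root=13; inorder splits into left=[], right=[]
  root=28; inorder splits into left=[25], right=[]
  root=25; inorder splits into left=[], right=[]
Reconstructed level-order: [11, 17, 13, 28, 25]


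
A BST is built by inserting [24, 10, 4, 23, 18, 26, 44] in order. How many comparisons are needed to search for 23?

Search path for 23: 24 -> 10 -> 23
Found: True
Comparisons: 3


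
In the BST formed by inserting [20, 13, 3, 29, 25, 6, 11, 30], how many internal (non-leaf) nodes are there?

Tree built from: [20, 13, 3, 29, 25, 6, 11, 30]
Tree (level-order array): [20, 13, 29, 3, None, 25, 30, None, 6, None, None, None, None, None, 11]
Rule: An internal node has at least one child.
Per-node child counts:
  node 20: 2 child(ren)
  node 13: 1 child(ren)
  node 3: 1 child(ren)
  node 6: 1 child(ren)
  node 11: 0 child(ren)
  node 29: 2 child(ren)
  node 25: 0 child(ren)
  node 30: 0 child(ren)
Matching nodes: [20, 13, 3, 6, 29]
Count of internal (non-leaf) nodes: 5


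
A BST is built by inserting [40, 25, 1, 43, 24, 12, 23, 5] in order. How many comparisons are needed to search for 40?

Search path for 40: 40
Found: True
Comparisons: 1


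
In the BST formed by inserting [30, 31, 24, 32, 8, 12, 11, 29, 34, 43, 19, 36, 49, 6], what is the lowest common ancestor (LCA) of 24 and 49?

Tree insertion order: [30, 31, 24, 32, 8, 12, 11, 29, 34, 43, 19, 36, 49, 6]
Tree (level-order array): [30, 24, 31, 8, 29, None, 32, 6, 12, None, None, None, 34, None, None, 11, 19, None, 43, None, None, None, None, 36, 49]
In a BST, the LCA of p=24, q=49 is the first node v on the
root-to-leaf path with p <= v <= q (go left if both < v, right if both > v).
Walk from root:
  at 30: 24 <= 30 <= 49, this is the LCA
LCA = 30


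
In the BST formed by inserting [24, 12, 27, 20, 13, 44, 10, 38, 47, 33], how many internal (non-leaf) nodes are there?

Tree built from: [24, 12, 27, 20, 13, 44, 10, 38, 47, 33]
Tree (level-order array): [24, 12, 27, 10, 20, None, 44, None, None, 13, None, 38, 47, None, None, 33]
Rule: An internal node has at least one child.
Per-node child counts:
  node 24: 2 child(ren)
  node 12: 2 child(ren)
  node 10: 0 child(ren)
  node 20: 1 child(ren)
  node 13: 0 child(ren)
  node 27: 1 child(ren)
  node 44: 2 child(ren)
  node 38: 1 child(ren)
  node 33: 0 child(ren)
  node 47: 0 child(ren)
Matching nodes: [24, 12, 20, 27, 44, 38]
Count of internal (non-leaf) nodes: 6


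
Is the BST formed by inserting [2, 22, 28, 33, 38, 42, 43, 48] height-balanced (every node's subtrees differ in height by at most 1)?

Tree (level-order array): [2, None, 22, None, 28, None, 33, None, 38, None, 42, None, 43, None, 48]
Definition: a tree is height-balanced if, at every node, |h(left) - h(right)| <= 1 (empty subtree has height -1).
Bottom-up per-node check:
  node 48: h_left=-1, h_right=-1, diff=0 [OK], height=0
  node 43: h_left=-1, h_right=0, diff=1 [OK], height=1
  node 42: h_left=-1, h_right=1, diff=2 [FAIL (|-1-1|=2 > 1)], height=2
  node 38: h_left=-1, h_right=2, diff=3 [FAIL (|-1-2|=3 > 1)], height=3
  node 33: h_left=-1, h_right=3, diff=4 [FAIL (|-1-3|=4 > 1)], height=4
  node 28: h_left=-1, h_right=4, diff=5 [FAIL (|-1-4|=5 > 1)], height=5
  node 22: h_left=-1, h_right=5, diff=6 [FAIL (|-1-5|=6 > 1)], height=6
  node 2: h_left=-1, h_right=6, diff=7 [FAIL (|-1-6|=7 > 1)], height=7
Node 42 violates the condition: |-1 - 1| = 2 > 1.
Result: Not balanced


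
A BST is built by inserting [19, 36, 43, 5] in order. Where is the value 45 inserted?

Starting tree (level order): [19, 5, 36, None, None, None, 43]
Insertion path: 19 -> 36 -> 43
Result: insert 45 as right child of 43
Final tree (level order): [19, 5, 36, None, None, None, 43, None, 45]
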